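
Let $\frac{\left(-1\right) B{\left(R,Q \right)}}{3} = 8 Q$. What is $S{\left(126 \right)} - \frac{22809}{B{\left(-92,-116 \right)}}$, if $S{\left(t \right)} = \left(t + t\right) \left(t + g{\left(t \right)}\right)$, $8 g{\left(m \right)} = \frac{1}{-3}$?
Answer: $\frac{29448509}{928} \approx 31733.0$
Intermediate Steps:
$g{\left(m \right)} = - \frac{1}{24}$ ($g{\left(m \right)} = \frac{1}{8 \left(-3\right)} = \frac{1}{8} \left(- \frac{1}{3}\right) = - \frac{1}{24}$)
$B{\left(R,Q \right)} = - 24 Q$ ($B{\left(R,Q \right)} = - 3 \cdot 8 Q = - 24 Q$)
$S{\left(t \right)} = 2 t \left(- \frac{1}{24} + t\right)$ ($S{\left(t \right)} = \left(t + t\right) \left(t - \frac{1}{24}\right) = 2 t \left(- \frac{1}{24} + t\right)$)
$S{\left(126 \right)} - \frac{22809}{B{\left(-92,-116 \right)}} = \frac{1}{12} \cdot 126 \left(-1 + 24 \cdot 126\right) - \frac{22809}{\left(-24\right) \left(-116\right)} = \frac{1}{12} \cdot 126 \left(-1 + 3024\right) - \frac{22809}{2784} = \frac{1}{12} \cdot 126 \cdot 3023 - 22809 \cdot \frac{1}{2784} = \frac{63483}{2} - \frac{7603}{928} = \frac{29448509}{928}$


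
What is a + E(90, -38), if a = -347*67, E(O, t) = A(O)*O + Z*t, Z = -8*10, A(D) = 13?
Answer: -19039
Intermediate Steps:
Z = -80
E(O, t) = -80*t + 13*O (E(O, t) = 13*O - 80*t = -80*t + 13*O)
a = -23249
a + E(90, -38) = -23249 + (-80*(-38) + 13*90) = -23249 + (3040 + 1170) = -23249 + 4210 = -19039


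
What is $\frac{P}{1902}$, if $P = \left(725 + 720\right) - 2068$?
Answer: $- \frac{623}{1902} \approx -0.32755$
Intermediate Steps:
$P = -623$ ($P = 1445 - 2068 = -623$)
$\frac{P}{1902} = - \frac{623}{1902}$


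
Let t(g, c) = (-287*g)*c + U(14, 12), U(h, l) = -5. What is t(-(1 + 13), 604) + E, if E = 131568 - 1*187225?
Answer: 2371210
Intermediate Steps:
t(g, c) = -5 - 287*c*g (t(g, c) = (-287*g)*c - 5 = -287*c*g - 5 = -5 - 287*c*g)
E = -55657 (E = 131568 - 187225 = -55657)
t(-(1 + 13), 604) + E = (-5 - 287*604*(-(1 + 13))) - 55657 = (-5 - 287*604*(-1*14)) - 55657 = (-5 - 287*604*(-14)) - 55657 = (-5 + 2426872) - 55657 = 2426867 - 55657 = 2371210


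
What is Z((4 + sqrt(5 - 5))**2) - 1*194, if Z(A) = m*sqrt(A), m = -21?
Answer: -278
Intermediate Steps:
Z(A) = -21*sqrt(A)
Z((4 + sqrt(5 - 5))**2) - 1*194 = -(84 + 21*sqrt(5 - 5)) - 1*194 = -21*sqrt((4 + sqrt(0))**2) - 194 = -21*sqrt((4 + 0)**2) - 194 = -21*sqrt(4**2) - 194 = -21*sqrt(16) - 194 = -21*4 - 194 = -84 - 194 = -278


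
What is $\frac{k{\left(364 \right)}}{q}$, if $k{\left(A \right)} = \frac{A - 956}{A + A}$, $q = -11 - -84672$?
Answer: $- \frac{74}{7704151} \approx -9.6052 \cdot 10^{-6}$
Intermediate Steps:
$q = 84661$ ($q = -11 + 84672 = 84661$)
$k{\left(A \right)} = \frac{-956 + A}{2 A}$
$\frac{k{\left(364 \right)}}{q} = \frac{\frac{1}{2} \cdot \frac{1}{364} \left(-956 + 364\right)}{84661} = \frac{1}{2} \cdot \frac{1}{364} \left(-592\right) \frac{1}{84661} = \left(- \frac{74}{91}\right) \frac{1}{84661} = - \frac{74}{7704151}$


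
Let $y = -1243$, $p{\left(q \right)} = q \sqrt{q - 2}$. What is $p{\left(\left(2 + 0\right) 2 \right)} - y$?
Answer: $1243 + 4 \sqrt{2} \approx 1248.7$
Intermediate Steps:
$p{\left(q \right)} = q \sqrt{-2 + q}$
$p{\left(\left(2 + 0\right) 2 \right)} - y = \left(2 + 0\right) 2 \sqrt{-2 + \left(2 + 0\right) 2} - -1243 = 2 \cdot 2 \sqrt{-2 + 2 \cdot 2} + 1243 = 4 \sqrt{-2 + 4} + 1243 = 4 \sqrt{2} + 1243 = 1243 + 4 \sqrt{2}$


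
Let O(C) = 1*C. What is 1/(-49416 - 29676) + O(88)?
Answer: 6960095/79092 ≈ 88.000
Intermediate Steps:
O(C) = C
1/(-49416 - 29676) + O(88) = 1/(-49416 - 29676) + 88 = 1/(-79092) + 88 = -1/79092 + 88 = 6960095/79092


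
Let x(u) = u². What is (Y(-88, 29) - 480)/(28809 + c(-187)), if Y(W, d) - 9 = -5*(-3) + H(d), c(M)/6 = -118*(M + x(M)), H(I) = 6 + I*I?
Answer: -391/24596847 ≈ -1.5896e-5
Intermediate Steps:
H(I) = 6 + I²
c(M) = -708*M - 708*M² (c(M) = 6*(-118*(M + M²)) = 6*(-118*M - 118*M²) = -708*M - 708*M²)
Y(W, d) = 30 + d² (Y(W, d) = 9 + (-5*(-3) + (6 + d²)) = 9 + (15 + (6 + d²)) = 9 + (21 + d²) = 30 + d²)
(Y(-88, 29) - 480)/(28809 + c(-187)) = ((30 + 29²) - 480)/(28809 + 708*(-187)*(-1 - 1*(-187))) = ((30 + 841) - 480)/(28809 + 708*(-187)*(-1 + 187)) = (871 - 480)/(28809 + 708*(-187)*186) = 391/(28809 - 24625656) = 391/(-24596847) = 391*(-1/24596847) = -391/24596847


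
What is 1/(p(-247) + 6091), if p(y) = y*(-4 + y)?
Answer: 1/68088 ≈ 1.4687e-5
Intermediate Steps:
1/(p(-247) + 6091) = 1/(-247*(-4 - 247) + 6091) = 1/(-247*(-251) + 6091) = 1/(61997 + 6091) = 1/68088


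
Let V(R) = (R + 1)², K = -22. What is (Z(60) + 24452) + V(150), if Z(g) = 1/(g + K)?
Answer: 1795615/38 ≈ 47253.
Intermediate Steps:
Z(g) = 1/(-22 + g) (Z(g) = 1/(g - 22) = 1/(-22 + g))
V(R) = (1 + R)²
(Z(60) + 24452) + V(150) = (1/(-22 + 60) + 24452) + (1 + 150)² = (1/38 + 24452) + 151² = (1/38 + 24452) + 22801 = 929177/38 + 22801 = 1795615/38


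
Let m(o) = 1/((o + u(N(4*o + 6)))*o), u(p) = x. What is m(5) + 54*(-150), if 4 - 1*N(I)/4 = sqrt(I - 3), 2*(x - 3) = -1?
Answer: -607498/75 ≈ -8100.0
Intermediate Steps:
x = 5/2 (x = 3 + (1/2)*(-1) = 3 - 1/2 = 5/2 ≈ 2.5000)
N(I) = 16 - 4*sqrt(-3 + I) (N(I) = 16 - 4*sqrt(I - 3) = 16 - 4*sqrt(-3 + I))
u(p) = 5/2
m(o) = 1/(o*(5/2 + o)) (m(o) = 1/((o + 5/2)*o) = 1/((5/2 + o)*o) = 1/(o*(5/2 + o)))
m(5) + 54*(-150) = 2/(5*(5 + 2*5)) + 54*(-150) = 2*(1/5)/(5 + 10) - 8100 = 2*(1/5)/15 - 8100 = 2*(1/5)*(1/15) - 8100 = 2/75 - 8100 = -607498/75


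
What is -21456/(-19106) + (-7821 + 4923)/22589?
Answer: 30664314/30827531 ≈ 0.99471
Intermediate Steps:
-21456/(-19106) + (-7821 + 4923)/22589 = -21456*(-1/19106) - 2898*1/22589 = 10728/9553 - 414/3227 = 30664314/30827531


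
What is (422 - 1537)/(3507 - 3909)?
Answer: 1115/402 ≈ 2.7736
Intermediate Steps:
(422 - 1537)/(3507 - 3909) = -1115/(-402) = -1115*(-1/402) = 1115/402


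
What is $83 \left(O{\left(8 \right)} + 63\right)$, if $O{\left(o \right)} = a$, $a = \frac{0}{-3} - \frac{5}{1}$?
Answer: $4814$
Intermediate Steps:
$a = -5$ ($a = 0 \left(- \frac{1}{3}\right) - 5 = 0 - 5 = -5$)
$O{\left(o \right)} = -5$
$83 \left(O{\left(8 \right)} + 63\right) = 83 \left(-5 + 63\right) = 83 \cdot 58 = 4814$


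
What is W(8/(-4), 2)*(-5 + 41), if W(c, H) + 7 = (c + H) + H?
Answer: -180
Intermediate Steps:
W(c, H) = -7 + c + 2*H (W(c, H) = -7 + ((c + H) + H) = -7 + ((H + c) + H) = -7 + (c + 2*H) = -7 + c + 2*H)
W(8/(-4), 2)*(-5 + 41) = (-7 + 8/(-4) + 2*2)*(-5 + 41) = (-7 + 8*(-¼) + 4)*36 = (-7 - 2 + 4)*36 = -5*36 = -180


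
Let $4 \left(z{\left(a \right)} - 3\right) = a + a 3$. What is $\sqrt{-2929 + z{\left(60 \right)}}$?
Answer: $i \sqrt{2866} \approx 53.535 i$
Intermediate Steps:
$z{\left(a \right)} = 3 + a$ ($z{\left(a \right)} = 3 + \frac{a + a 3}{4} = 3 + \frac{a + 3 a}{4} = 3 + \frac{4 a}{4} = 3 + a$)
$\sqrt{-2929 + z{\left(60 \right)}} = \sqrt{-2929 + \left(3 + 60\right)} = \sqrt{-2929 + 63} = \sqrt{-2866} = i \sqrt{2866}$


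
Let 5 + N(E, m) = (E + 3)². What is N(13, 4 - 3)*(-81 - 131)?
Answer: -53212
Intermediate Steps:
N(E, m) = -5 + (3 + E)² (N(E, m) = -5 + (E + 3)² = -5 + (3 + E)²)
N(13, 4 - 3)*(-81 - 131) = (-5 + (3 + 13)²)*(-81 - 131) = (-5 + 16²)*(-212) = (-5 + 256)*(-212) = 251*(-212) = -53212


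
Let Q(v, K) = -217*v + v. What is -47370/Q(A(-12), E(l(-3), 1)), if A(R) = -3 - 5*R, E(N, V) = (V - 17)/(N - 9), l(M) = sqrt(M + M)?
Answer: 7895/2052 ≈ 3.8475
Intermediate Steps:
l(M) = sqrt(2)*sqrt(M) (l(M) = sqrt(2*M) = sqrt(2)*sqrt(M))
E(N, V) = (-17 + V)/(-9 + N)
Q(v, K) = -216*v
-47370/Q(A(-12), E(l(-3), 1)) = -47370*(-1/(216*(-3 - 5*(-12)))) = -47370*(-1/(216*(-3 + 60))) = -47370/((-216*57)) = -47370/(-12312) = -47370*(-1/12312) = 7895/2052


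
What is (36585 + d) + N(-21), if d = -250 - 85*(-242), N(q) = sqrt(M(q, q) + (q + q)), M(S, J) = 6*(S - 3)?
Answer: 56905 + I*sqrt(186) ≈ 56905.0 + 13.638*I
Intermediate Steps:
M(S, J) = -18 + 6*S (M(S, J) = 6*(-3 + S) = -18 + 6*S)
N(q) = sqrt(-18 + 8*q) (N(q) = sqrt((-18 + 6*q) + (q + q)) = sqrt((-18 + 6*q) + 2*q) = sqrt(-18 + 8*q))
d = 20320 (d = -250 + 20570 = 20320)
(36585 + d) + N(-21) = (36585 + 20320) + sqrt(-18 + 8*(-21)) = 56905 + sqrt(-18 - 168) = 56905 + sqrt(-186) = 56905 + I*sqrt(186)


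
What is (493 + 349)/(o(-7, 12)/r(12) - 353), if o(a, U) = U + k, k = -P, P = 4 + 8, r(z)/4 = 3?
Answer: -842/353 ≈ -2.3853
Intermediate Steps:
r(z) = 12 (r(z) = 4*3 = 12)
P = 12
k = -12 (k = -1*12 = -12)
o(a, U) = -12 + U (o(a, U) = U - 12 = -12 + U)
(493 + 349)/(o(-7, 12)/r(12) - 353) = (493 + 349)/((-12 + 12)/12 - 353) = 842/(0*(1/12) - 353) = 842/(0 - 353) = 842/(-353) = 842*(-1/353) = -842/353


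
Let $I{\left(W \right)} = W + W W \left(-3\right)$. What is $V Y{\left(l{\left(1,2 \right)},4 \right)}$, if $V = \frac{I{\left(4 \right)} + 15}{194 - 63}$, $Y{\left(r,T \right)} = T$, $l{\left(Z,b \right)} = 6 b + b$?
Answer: $- \frac{116}{131} \approx -0.8855$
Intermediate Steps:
$I{\left(W \right)} = W - 3 W^{2}$ ($I{\left(W \right)} = W + W^{2} \left(-3\right) = W - 3 W^{2}$)
$l{\left(Z,b \right)} = 7 b$
$V = - \frac{29}{131}$ ($V = \frac{4 \left(1 - 12\right) + 15}{194 - 63} = \frac{4 \left(1 - 12\right) + 15}{131} = \left(4 \left(-11\right) + 15\right) \frac{1}{131} = \left(-44 + 15\right) \frac{1}{131} = \left(-29\right) \frac{1}{131} = - \frac{29}{131} \approx -0.22137$)
$V Y{\left(l{\left(1,2 \right)},4 \right)} = \left(- \frac{29}{131}\right) 4 = - \frac{116}{131}$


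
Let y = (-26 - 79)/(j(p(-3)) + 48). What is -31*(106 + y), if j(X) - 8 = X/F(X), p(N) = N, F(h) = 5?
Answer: -893947/277 ≈ -3227.2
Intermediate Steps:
j(X) = 8 + X/5
y = -525/277 (y = (-26 - 79)/((8 + (⅕)*(-3)) + 48) = -105/((8 - ⅗) + 48) = -105/(37/5 + 48) = -105/277/5 = -105*5/277 = -525/277 ≈ -1.8953)
-31*(106 + y) = -31*(106 - 525/277) = -31*28837/277 = -893947/277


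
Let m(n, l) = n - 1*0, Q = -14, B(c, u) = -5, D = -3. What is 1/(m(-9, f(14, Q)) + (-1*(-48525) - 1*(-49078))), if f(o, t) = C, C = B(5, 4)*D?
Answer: 1/97594 ≈ 1.0247e-5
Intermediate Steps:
C = 15 (C = -5*(-3) = 15)
f(o, t) = 15
m(n, l) = n (m(n, l) = n + 0 = n)
1/(m(-9, f(14, Q)) + (-1*(-48525) - 1*(-49078))) = 1/(-9 + (-1*(-48525) - 1*(-49078))) = 1/(-9 + (48525 + 49078)) = 1/(-9 + 97603) = 1/97594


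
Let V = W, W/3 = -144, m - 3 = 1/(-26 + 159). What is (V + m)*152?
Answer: -456448/7 ≈ -65207.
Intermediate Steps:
m = 400/133 (m = 3 + 1/(-26 + 159) = 3 + 1/133 = 400/133 ≈ 3.0075)
W = -432 (W = 3*(-144) = -432)
V = -432
(V + m)*152 = (-432 + 400/133)*152 = -57056/133*152 = -456448/7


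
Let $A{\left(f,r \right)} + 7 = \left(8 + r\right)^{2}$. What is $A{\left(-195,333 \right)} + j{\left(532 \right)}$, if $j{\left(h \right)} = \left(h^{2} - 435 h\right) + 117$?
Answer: $167995$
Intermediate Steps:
$A{\left(f,r \right)} = -7 + \left(8 + r\right)^{2}$
$j{\left(h \right)} = 117 + h^{2} - 435 h$
$A{\left(-195,333 \right)} + j{\left(532 \right)} = \left(-7 + \left(8 + 333\right)^{2}\right) + \left(117 + 532^{2} - 231420\right) = \left(-7 + 341^{2}\right) + \left(117 + 283024 - 231420\right) = \left(-7 + 116281\right) + 51721 = 116274 + 51721 = 167995$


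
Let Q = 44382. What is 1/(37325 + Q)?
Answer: 1/81707 ≈ 1.2239e-5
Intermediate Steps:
1/(37325 + Q) = 1/(37325 + 44382) = 1/81707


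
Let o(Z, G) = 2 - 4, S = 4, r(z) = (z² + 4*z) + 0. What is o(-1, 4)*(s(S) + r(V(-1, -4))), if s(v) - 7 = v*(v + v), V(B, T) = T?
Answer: -78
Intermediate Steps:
r(z) = z² + 4*z
o(Z, G) = -2
s(v) = 7 + 2*v² (s(v) = 7 + v*(v + v) = 7 + v*(2*v) = 7 + 2*v²)
o(-1, 4)*(s(S) + r(V(-1, -4))) = -2*((7 + 2*4²) - 4*(4 - 4)) = -2*((7 + 2*16) - 4*0) = -2*((7 + 32) + 0) = -2*(39 + 0) = -2*39 = -78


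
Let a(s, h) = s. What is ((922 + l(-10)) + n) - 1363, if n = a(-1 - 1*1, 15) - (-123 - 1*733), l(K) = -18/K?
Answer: 2074/5 ≈ 414.80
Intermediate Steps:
n = 854 (n = (-1 - 1*1) - (-123 - 1*733) = (-1 - 1) - (-123 - 733) = -2 - 1*(-856) = -2 + 856 = 854)
((922 + l(-10)) + n) - 1363 = ((922 - 18/(-10)) + 854) - 1363 = ((922 - 18*(-⅒)) + 854) - 1363 = ((922 + 9/5) + 854) - 1363 = (4619/5 + 854) - 1363 = 8889/5 - 1363 = 2074/5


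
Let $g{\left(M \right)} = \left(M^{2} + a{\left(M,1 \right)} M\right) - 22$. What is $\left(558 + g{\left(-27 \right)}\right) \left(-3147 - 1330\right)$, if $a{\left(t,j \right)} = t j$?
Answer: $-8927138$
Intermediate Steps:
$a{\left(t,j \right)} = j t$
$g{\left(M \right)} = -22 + 2 M^{2}$ ($g{\left(M \right)} = \left(M^{2} + 1 M M\right) - 22 = \left(M^{2} + M M\right) - 22 = \left(M^{2} + M^{2}\right) - 22 = 2 M^{2} - 22 = -22 + 2 M^{2}$)
$\left(558 + g{\left(-27 \right)}\right) \left(-3147 - 1330\right) = \left(558 - \left(22 - 2 \left(-27\right)^{2}\right)\right) \left(-3147 - 1330\right) = \left(558 + \left(-22 + 2 \cdot 729\right)\right) \left(-4477\right) = \left(558 + \left(-22 + 1458\right)\right) \left(-4477\right) = \left(558 + 1436\right) \left(-4477\right) = 1994 \left(-4477\right) = -8927138$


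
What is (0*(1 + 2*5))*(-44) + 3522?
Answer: 3522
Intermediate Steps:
(0*(1 + 2*5))*(-44) + 3522 = (0*(1 + 10))*(-44) + 3522 = (0*11)*(-44) + 3522 = 0*(-44) + 3522 = 0 + 3522 = 3522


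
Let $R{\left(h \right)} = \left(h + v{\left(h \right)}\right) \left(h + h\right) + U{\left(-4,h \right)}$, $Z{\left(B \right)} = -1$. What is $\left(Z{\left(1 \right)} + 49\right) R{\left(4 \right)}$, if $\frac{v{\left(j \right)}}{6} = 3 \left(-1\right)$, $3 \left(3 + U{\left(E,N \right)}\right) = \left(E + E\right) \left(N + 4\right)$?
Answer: $-6544$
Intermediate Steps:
$U{\left(E,N \right)} = -3 + \frac{2 E \left(4 + N\right)}{3}$ ($U{\left(E,N \right)} = -3 + \frac{\left(E + E\right) \left(N + 4\right)}{3} = -3 + \frac{2 E \left(4 + N\right)}{3}$)
$v{\left(j \right)} = -18$ ($v{\left(j \right)} = 6 \cdot 3 \left(-1\right) = 6 \left(-3\right) = -18$)
$R{\left(h \right)} = - \frac{41}{3} - \frac{8 h}{3} + 2 h \left(-18 + h\right)$ ($R{\left(h \right)} = \left(h - 18\right) \left(h + h\right) + \left(-3 + \frac{8}{3} \left(-4\right) + \frac{2}{3} \left(-4\right) h\right) = \left(-18 + h\right) 2 h - \left(\frac{41}{3} + \frac{8 h}{3}\right) = 2 h \left(-18 + h\right) - \left(\frac{41}{3} + \frac{8 h}{3}\right) = - \frac{41}{3} - \frac{8 h}{3} + 2 h \left(-18 + h\right)$)
$\left(Z{\left(1 \right)} + 49\right) R{\left(4 \right)} = \left(-1 + 49\right) \left(- \frac{41}{3} + 2 \cdot 4^{2} - \frac{464}{3}\right) = 48 \left(- \frac{41}{3} + 2 \cdot 16 - \frac{464}{3}\right) = 48 \left(- \frac{41}{3} + 32 - \frac{464}{3}\right) = 48 \left(- \frac{409}{3}\right) = -6544$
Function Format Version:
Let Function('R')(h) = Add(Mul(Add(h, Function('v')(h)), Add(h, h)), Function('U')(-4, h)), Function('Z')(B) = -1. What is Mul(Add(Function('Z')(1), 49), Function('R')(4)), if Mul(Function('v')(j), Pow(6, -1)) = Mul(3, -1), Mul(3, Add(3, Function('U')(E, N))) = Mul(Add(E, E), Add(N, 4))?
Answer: -6544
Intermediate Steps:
Function('U')(E, N) = Add(-3, Mul(Rational(2, 3), E, Add(4, N))) (Function('U')(E, N) = Add(-3, Mul(Rational(1, 3), Mul(Add(E, E), Add(N, 4)))) = Add(-3, Mul(Rational(1, 3), Mul(Mul(2, E), Add(4, N)))) = Add(-3, Mul(Rational(1, 3), Mul(2, E, Add(4, N)))) = Add(-3, Mul(Rational(2, 3), E, Add(4, N))))
Function('v')(j) = -18 (Function('v')(j) = Mul(6, Mul(3, -1)) = Mul(6, -3) = -18)
Function('R')(h) = Add(Rational(-41, 3), Mul(Rational(-8, 3), h), Mul(2, h, Add(-18, h))) (Function('R')(h) = Add(Mul(Add(h, -18), Add(h, h)), Add(-3, Mul(Rational(8, 3), -4), Mul(Rational(2, 3), -4, h))) = Add(Mul(Add(-18, h), Mul(2, h)), Add(-3, Rational(-32, 3), Mul(Rational(-8, 3), h))) = Add(Mul(2, h, Add(-18, h)), Add(Rational(-41, 3), Mul(Rational(-8, 3), h))) = Add(Rational(-41, 3), Mul(Rational(-8, 3), h), Mul(2, h, Add(-18, h))))
Mul(Add(Function('Z')(1), 49), Function('R')(4)) = Mul(Add(-1, 49), Add(Rational(-41, 3), Mul(2, Pow(4, 2)), Mul(Rational(-116, 3), 4))) = Mul(48, Add(Rational(-41, 3), Mul(2, 16), Rational(-464, 3))) = Mul(48, Add(Rational(-41, 3), 32, Rational(-464, 3))) = Mul(48, Rational(-409, 3)) = -6544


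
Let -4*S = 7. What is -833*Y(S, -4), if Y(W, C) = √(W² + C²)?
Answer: -833*√305/4 ≈ -3636.9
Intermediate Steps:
S = -7/4 (S = -¼*7 = -7/4 ≈ -1.7500)
Y(W, C) = √(C² + W²)
-833*Y(S, -4) = -833*√((-4)² + (-7/4)²) = -833*√(16 + 49/16) = -833*√305/4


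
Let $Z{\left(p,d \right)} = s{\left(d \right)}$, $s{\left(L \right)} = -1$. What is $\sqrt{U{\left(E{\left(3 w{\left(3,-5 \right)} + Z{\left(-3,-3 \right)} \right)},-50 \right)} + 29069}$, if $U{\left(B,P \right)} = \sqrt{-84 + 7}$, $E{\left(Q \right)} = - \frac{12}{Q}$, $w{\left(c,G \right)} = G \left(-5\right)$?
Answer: $\sqrt{29069 + i \sqrt{77}} \approx 170.5 + 0.026 i$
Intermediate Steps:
$w{\left(c,G \right)} = - 5 G$
$Z{\left(p,d \right)} = -1$
$U{\left(B,P \right)} = i \sqrt{77}$ ($U{\left(B,P \right)} = \sqrt{-77} = i \sqrt{77}$)
$\sqrt{U{\left(E{\left(3 w{\left(3,-5 \right)} + Z{\left(-3,-3 \right)} \right)},-50 \right)} + 29069} = \sqrt{i \sqrt{77} + 29069} = \sqrt{29069 + i \sqrt{77}}$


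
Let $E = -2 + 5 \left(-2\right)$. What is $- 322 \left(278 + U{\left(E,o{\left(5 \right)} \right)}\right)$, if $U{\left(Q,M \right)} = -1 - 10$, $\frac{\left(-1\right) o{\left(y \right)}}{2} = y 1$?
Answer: $-85974$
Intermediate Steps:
$o{\left(y \right)} = - 2 y$ ($o{\left(y \right)} = - 2 y 1 = - 2 y$)
$E = -12$ ($E = -2 - 10 = -12$)
$U{\left(Q,M \right)} = -11$
$- 322 \left(278 + U{\left(E,o{\left(5 \right)} \right)}\right) = - 322 \left(278 - 11\right) = \left(-322\right) 267 = -85974$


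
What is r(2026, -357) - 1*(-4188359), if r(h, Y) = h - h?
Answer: 4188359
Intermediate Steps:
r(h, Y) = 0
r(2026, -357) - 1*(-4188359) = 0 - 1*(-4188359) = 0 + 4188359 = 4188359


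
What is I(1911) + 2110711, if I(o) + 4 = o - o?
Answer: 2110707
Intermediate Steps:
I(o) = -4 (I(o) = -4 + (o - o) = -4 + 0 = -4)
I(1911) + 2110711 = -4 + 2110711 = 2110707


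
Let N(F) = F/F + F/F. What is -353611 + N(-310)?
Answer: -353609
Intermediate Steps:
N(F) = 2 (N(F) = 1 + 1 = 2)
-353611 + N(-310) = -353611 + 2 = -353609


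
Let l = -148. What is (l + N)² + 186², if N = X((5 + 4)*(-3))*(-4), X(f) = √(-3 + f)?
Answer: 56020 + 1184*I*√30 ≈ 56020.0 + 6485.0*I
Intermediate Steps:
N = -4*I*√30 (N = √(-3 + (5 + 4)*(-3))*(-4) = √(-3 + 9*(-3))*(-4) = √(-3 - 27)*(-4) = √(-30)*(-4) = (I*√30)*(-4) = -4*I*√30 ≈ -21.909*I)
(l + N)² + 186² = (-148 - 4*I*√30)² + 186² = (-148 - 4*I*√30)² + 34596 = 34596 + (-148 - 4*I*√30)²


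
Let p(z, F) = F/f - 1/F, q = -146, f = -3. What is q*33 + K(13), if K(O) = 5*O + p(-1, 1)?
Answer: -14263/3 ≈ -4754.3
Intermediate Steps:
p(z, F) = -1/F - F/3 (p(z, F) = F/(-3) - 1/F = F*(-⅓) - 1/F = -F/3 - 1/F = -1/F - F/3)
K(O) = -4/3 + 5*O (K(O) = 5*O + (-1/1 - ⅓*1) = 5*O + (-1*1 - ⅓) = 5*O + (-1 - ⅓) = 5*O - 4/3 = -4/3 + 5*O)
q*33 + K(13) = -146*33 + (-4/3 + 5*13) = -4818 + (-4/3 + 65) = -4818 + 191/3 = -14263/3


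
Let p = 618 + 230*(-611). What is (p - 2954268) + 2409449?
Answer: -684731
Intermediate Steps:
p = -139912 (p = 618 - 140530 = -139912)
(p - 2954268) + 2409449 = (-139912 - 2954268) + 2409449 = -3094180 + 2409449 = -684731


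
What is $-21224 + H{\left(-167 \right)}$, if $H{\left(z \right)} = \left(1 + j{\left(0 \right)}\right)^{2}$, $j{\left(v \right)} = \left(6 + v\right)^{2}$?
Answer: $-19855$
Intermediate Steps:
$H{\left(z \right)} = 1369$ ($H{\left(z \right)} = \left(1 + \left(6 + 0\right)^{2}\right)^{2} = \left(1 + 6^{2}\right)^{2} = \left(1 + 36\right)^{2} = 37^{2} = 1369$)
$-21224 + H{\left(-167 \right)} = -21224 + 1369 = -19855$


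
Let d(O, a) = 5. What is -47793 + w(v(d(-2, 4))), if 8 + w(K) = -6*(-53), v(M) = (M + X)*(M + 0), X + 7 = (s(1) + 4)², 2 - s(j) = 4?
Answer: -47483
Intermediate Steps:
s(j) = -2 (s(j) = 2 - 1*4 = 2 - 4 = -2)
X = -3 (X = -7 + (-2 + 4)² = -7 + 2² = -7 + 4 = -3)
v(M) = M*(-3 + M) (v(M) = (M - 3)*(M + 0) = (-3 + M)*M = M*(-3 + M))
w(K) = 310 (w(K) = -8 - 6*(-53) = -8 - 1*(-318) = -8 + 318 = 310)
-47793 + w(v(d(-2, 4))) = -47793 + 310 = -47483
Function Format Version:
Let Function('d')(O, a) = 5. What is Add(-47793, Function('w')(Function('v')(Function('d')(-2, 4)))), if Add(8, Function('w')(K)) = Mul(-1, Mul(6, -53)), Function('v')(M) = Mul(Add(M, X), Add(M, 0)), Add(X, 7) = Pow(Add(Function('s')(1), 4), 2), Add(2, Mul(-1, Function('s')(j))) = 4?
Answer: -47483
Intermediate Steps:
Function('s')(j) = -2 (Function('s')(j) = Add(2, Mul(-1, 4)) = Add(2, -4) = -2)
X = -3 (X = Add(-7, Pow(Add(-2, 4), 2)) = Add(-7, Pow(2, 2)) = Add(-7, 4) = -3)
Function('v')(M) = Mul(M, Add(-3, M)) (Function('v')(M) = Mul(Add(M, -3), Add(M, 0)) = Mul(Add(-3, M), M) = Mul(M, Add(-3, M)))
Function('w')(K) = 310 (Function('w')(K) = Add(-8, Mul(-1, Mul(6, -53))) = Add(-8, Mul(-1, -318)) = Add(-8, 318) = 310)
Add(-47793, Function('w')(Function('v')(Function('d')(-2, 4)))) = Add(-47793, 310) = -47483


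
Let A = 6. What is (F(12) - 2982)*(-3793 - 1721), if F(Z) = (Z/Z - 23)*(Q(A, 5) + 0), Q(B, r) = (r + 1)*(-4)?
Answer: 13531356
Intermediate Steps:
Q(B, r) = -4 - 4*r (Q(B, r) = (1 + r)*(-4) = -4 - 4*r)
F(Z) = 528 (F(Z) = (Z/Z - 23)*((-4 - 4*5) + 0) = (1 - 23)*((-4 - 20) + 0) = -22*(-24 + 0) = -22*(-24) = 528)
(F(12) - 2982)*(-3793 - 1721) = (528 - 2982)*(-3793 - 1721) = -2454*(-5514) = 13531356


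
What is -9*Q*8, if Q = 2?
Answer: -144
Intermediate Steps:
-9*Q*8 = -9*2*8 = -18*8 = -144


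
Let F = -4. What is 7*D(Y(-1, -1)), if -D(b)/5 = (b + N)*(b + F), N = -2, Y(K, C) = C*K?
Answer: -105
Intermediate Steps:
D(b) = -5*(-4 + b)*(-2 + b) (D(b) = -5*(b - 2)*(b - 4) = -5*(-2 + b)*(-4 + b) = -5*(-4 + b)*(-2 + b))
7*D(Y(-1, -1)) = 7*(-40 - 5*(-1*(-1))**2 + 30*(-1*(-1))) = 7*(-40 - 5*1**2 + 30*1) = 7*(-40 - 5*1 + 30) = 7*(-40 - 5 + 30) = 7*(-15) = -105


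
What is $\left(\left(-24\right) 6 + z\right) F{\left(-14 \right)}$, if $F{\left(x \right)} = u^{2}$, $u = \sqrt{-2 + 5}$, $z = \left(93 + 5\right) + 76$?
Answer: $90$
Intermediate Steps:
$z = 174$ ($z = 98 + 76 = 174$)
$u = \sqrt{3} \approx 1.732$
$F{\left(x \right)} = 3$ ($F{\left(x \right)} = \left(\sqrt{3}\right)^{2} = 3$)
$\left(\left(-24\right) 6 + z\right) F{\left(-14 \right)} = \left(\left(-24\right) 6 + 174\right) 3 = \left(-144 + 174\right) 3 = 30 \cdot 3 = 90$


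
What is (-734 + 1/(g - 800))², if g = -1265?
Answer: 2297379835521/4264225 ≈ 5.3876e+5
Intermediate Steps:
(-734 + 1/(g - 800))² = (-734 + 1/(-1265 - 800))² = (-734 + 1/(-2065))² = (-734 - 1/2065)² = (-1515711/2065)² = 2297379835521/4264225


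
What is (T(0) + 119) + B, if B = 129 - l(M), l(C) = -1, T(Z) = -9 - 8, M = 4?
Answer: 232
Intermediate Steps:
T(Z) = -17
B = 130 (B = 129 - 1*(-1) = 129 + 1 = 130)
(T(0) + 119) + B = (-17 + 119) + 130 = 102 + 130 = 232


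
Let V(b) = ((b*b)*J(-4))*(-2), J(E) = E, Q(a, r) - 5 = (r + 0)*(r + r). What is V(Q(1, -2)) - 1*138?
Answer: 1214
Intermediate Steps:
Q(a, r) = 5 + 2*r**2 (Q(a, r) = 5 + (r + 0)*(r + r) = 5 + r*(2*r) = 5 + 2*r**2)
V(b) = 8*b**2 (V(b) = ((b*b)*(-4))*(-2) = (b**2*(-4))*(-2) = -4*b**2*(-2) = 8*b**2)
V(Q(1, -2)) - 1*138 = 8*(5 + 2*(-2)**2)**2 - 1*138 = 8*(5 + 2*4)**2 - 138 = 8*(5 + 8)**2 - 138 = 8*13**2 - 138 = 8*169 - 138 = 1352 - 138 = 1214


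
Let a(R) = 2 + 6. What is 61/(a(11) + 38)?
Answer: 61/46 ≈ 1.3261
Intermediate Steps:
a(R) = 8
61/(a(11) + 38) = 61/(8 + 38) = 61/46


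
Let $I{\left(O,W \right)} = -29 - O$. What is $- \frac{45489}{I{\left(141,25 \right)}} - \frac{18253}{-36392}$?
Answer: $\frac{829269349}{3093320} \approx 268.08$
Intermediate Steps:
$- \frac{45489}{I{\left(141,25 \right)}} - \frac{18253}{-36392} = - \frac{45489}{-29 - 141} - \frac{18253}{-36392} = - \frac{45489}{-29 - 141} - - \frac{18253}{36392} = - \frac{45489}{-170} + \frac{18253}{36392} = \left(-45489\right) \left(- \frac{1}{170}\right) + \frac{18253}{36392} = \frac{45489}{170} + \frac{18253}{36392} = \frac{829269349}{3093320}$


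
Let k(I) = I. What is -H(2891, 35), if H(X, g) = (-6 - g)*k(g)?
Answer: 1435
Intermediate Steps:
H(X, g) = g*(-6 - g) (H(X, g) = (-6 - g)*g = g*(-6 - g))
-H(2891, 35) = -(-1)*35*(6 + 35) = -(-1)*35*41 = -1*(-1435) = 1435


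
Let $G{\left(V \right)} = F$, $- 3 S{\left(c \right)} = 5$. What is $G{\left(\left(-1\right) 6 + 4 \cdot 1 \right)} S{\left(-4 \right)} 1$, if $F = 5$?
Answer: $- \frac{25}{3} \approx -8.3333$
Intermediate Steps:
$S{\left(c \right)} = - \frac{5}{3}$ ($S{\left(c \right)} = \left(- \frac{1}{3}\right) 5 = - \frac{5}{3}$)
$G{\left(V \right)} = 5$
$G{\left(\left(-1\right) 6 + 4 \cdot 1 \right)} S{\left(-4 \right)} 1 = 5 \left(- \frac{5}{3}\right) 1 = \left(- \frac{25}{3}\right) 1 = - \frac{25}{3}$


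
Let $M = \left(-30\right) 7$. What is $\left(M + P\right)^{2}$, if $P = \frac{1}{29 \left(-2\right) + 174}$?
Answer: $\frac{593360881}{13456} \approx 44096.0$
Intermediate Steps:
$M = -210$
$P = \frac{1}{116}$ ($P = \frac{1}{-58 + 174} = \frac{1}{116} \approx 0.0086207$)
$\left(M + P\right)^{2} = \left(-210 + \frac{1}{116}\right)^{2} = \left(- \frac{24359}{116}\right)^{2} = \frac{593360881}{13456}$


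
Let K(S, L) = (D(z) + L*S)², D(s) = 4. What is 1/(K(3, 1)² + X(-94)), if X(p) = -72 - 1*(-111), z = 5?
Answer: 1/2440 ≈ 0.00040984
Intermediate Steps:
X(p) = 39 (X(p) = -72 + 111 = 39)
K(S, L) = (4 + L*S)²
1/(K(3, 1)² + X(-94)) = 1/(((4 + 1*3)²)² + 39) = 1/(((4 + 3)²)² + 39) = 1/((7²)² + 39) = 1/(49² + 39) = 1/(2401 + 39) = 1/2440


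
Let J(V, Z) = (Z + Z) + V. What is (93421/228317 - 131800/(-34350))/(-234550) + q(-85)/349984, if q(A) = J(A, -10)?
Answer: -2048026671517913/6437965105847834400 ≈ -0.00031812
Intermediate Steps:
J(V, Z) = V + 2*Z (J(V, Z) = 2*Z + V = V + 2*Z)
q(A) = -20 + A (q(A) = A + 2*(-10) = A - 20 = -20 + A)
(93421/228317 - 131800/(-34350))/(-234550) + q(-85)/349984 = (93421/228317 - 131800/(-34350))/(-234550) + (-20 - 85)/349984 = (93421*(1/228317) - 131800*(-1/34350))*(-1/234550) - 105*1/349984 = (93421/228317 + 2636/687)*(-1/234550) - 105/349984 = (666023839/156853779)*(-1/234550) - 105/349984 = -666023839/36790053864450 - 105/349984 = -2048026671517913/6437965105847834400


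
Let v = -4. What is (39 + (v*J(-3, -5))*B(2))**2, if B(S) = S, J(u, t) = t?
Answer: 6241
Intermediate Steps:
(39 + (v*J(-3, -5))*B(2))**2 = (39 - 4*(-5)*2)**2 = (39 + 20*2)**2 = (39 + 40)**2 = 79**2 = 6241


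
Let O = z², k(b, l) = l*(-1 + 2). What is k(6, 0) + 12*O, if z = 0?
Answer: 0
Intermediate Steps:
k(b, l) = l (k(b, l) = l*1 = l)
O = 0 (O = 0² = 0)
k(6, 0) + 12*O = 0 + 12*0 = 0 + 0 = 0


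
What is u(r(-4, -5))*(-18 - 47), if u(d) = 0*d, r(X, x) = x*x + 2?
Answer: 0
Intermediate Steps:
r(X, x) = 2 + x² (r(X, x) = x² + 2 = 2 + x²)
u(d) = 0
u(r(-4, -5))*(-18 - 47) = 0*(-18 - 47) = 0*(-65) = 0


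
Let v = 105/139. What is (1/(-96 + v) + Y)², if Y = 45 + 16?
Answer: 651959353600/175271121 ≈ 3719.7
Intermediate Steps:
v = 105/139 (v = 105*(1/139) = 105/139 ≈ 0.75540)
Y = 61
(1/(-96 + v) + Y)² = (1/(-96 + 105/139) + 61)² = (1/(-13239/139) + 61)² = (-139/13239 + 61)² = (807440/13239)² = 651959353600/175271121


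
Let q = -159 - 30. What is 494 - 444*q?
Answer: 84410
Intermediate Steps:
q = -189
494 - 444*q = 494 - 444*(-189) = 494 + 83916 = 84410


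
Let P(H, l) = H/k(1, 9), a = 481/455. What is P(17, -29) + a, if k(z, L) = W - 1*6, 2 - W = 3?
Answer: -48/35 ≈ -1.3714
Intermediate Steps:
W = -1 (W = 2 - 1*3 = 2 - 3 = -1)
k(z, L) = -7 (k(z, L) = -1 - 1*6 = -1 - 6 = -7)
a = 37/35 (a = 481*(1/455) = 37/35 ≈ 1.0571)
P(H, l) = -H/7 (P(H, l) = H/(-7) = H*(-1/7) = -H/7)
P(17, -29) + a = -1/7*17 + 37/35 = -17/7 + 37/35 = -48/35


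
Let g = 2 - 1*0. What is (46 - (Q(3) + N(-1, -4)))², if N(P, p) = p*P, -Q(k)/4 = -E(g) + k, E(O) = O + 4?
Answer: 900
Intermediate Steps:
g = 2 (g = 2 + 0 = 2)
E(O) = 4 + O
Q(k) = 24 - 4*k (Q(k) = -4*(-(4 + 2) + k) = -4*(-1*6 + k) = -4*(-6 + k) = 24 - 4*k)
N(P, p) = P*p
(46 - (Q(3) + N(-1, -4)))² = (46 - ((24 - 4*3) - 1*(-4)))² = (46 - ((24 - 12) + 4))² = (46 - (12 + 4))² = (46 - 1*16)² = (46 - 16)² = 30² = 900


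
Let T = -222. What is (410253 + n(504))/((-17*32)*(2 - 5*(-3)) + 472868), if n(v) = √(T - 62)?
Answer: 136751/154540 + I*√71/231810 ≈ 0.88489 + 3.6349e-5*I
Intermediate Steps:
n(v) = 2*I*√71 (n(v) = √(-222 - 62) = √(-284) = 2*I*√71)
(410253 + n(504))/((-17*32)*(2 - 5*(-3)) + 472868) = (410253 + 2*I*√71)/((-17*32)*(2 - 5*(-3)) + 472868) = (410253 + 2*I*√71)/(-544*(2 + 15) + 472868) = (410253 + 2*I*√71)/(-544*17 + 472868) = (410253 + 2*I*√71)/(-9248 + 472868) = (410253 + 2*I*√71)/463620 = (410253 + 2*I*√71)*(1/463620) = 136751/154540 + I*√71/231810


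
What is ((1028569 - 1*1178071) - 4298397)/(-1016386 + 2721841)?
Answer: -164737/63165 ≈ -2.6080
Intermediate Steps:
((1028569 - 1*1178071) - 4298397)/(-1016386 + 2721841) = ((1028569 - 1178071) - 4298397)/1705455 = (-149502 - 4298397)*(1/1705455) = -4447899*1/1705455 = -164737/63165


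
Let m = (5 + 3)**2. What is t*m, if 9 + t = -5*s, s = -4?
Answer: 704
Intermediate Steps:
m = 64 (m = 8**2 = 64)
t = 11 (t = -9 - 5*(-4) = -9 + 20 = 11)
t*m = 11*64 = 704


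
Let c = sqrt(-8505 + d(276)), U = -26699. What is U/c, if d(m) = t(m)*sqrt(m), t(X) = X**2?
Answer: -26699/(3*sqrt(-945 + 16928*sqrt(69))) ≈ -23.813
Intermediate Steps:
d(m) = m**(5/2) (d(m) = m**2*sqrt(m) = m**(5/2))
c = sqrt(-8505 + 152352*sqrt(69)) (c = sqrt(-8505 + 276**(5/2)) = sqrt(-8505 + 152352*sqrt(69)) ≈ 1121.2)
U/c = -26699*1/(3*sqrt(-945 + 16928*sqrt(69))) = -26699/(3*sqrt(-945 + 16928*sqrt(69)))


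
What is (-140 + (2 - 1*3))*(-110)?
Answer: 15510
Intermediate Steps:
(-140 + (2 - 1*3))*(-110) = (-140 + (2 - 3))*(-110) = (-140 - 1)*(-110) = -141*(-110) = 15510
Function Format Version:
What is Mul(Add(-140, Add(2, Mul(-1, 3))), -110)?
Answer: 15510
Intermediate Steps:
Mul(Add(-140, Add(2, Mul(-1, 3))), -110) = Mul(Add(-140, Add(2, -3)), -110) = Mul(Add(-140, -1), -110) = Mul(-141, -110) = 15510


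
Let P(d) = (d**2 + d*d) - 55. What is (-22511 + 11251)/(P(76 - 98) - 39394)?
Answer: 11260/38481 ≈ 0.29261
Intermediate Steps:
P(d) = -55 + 2*d**2 (P(d) = (d**2 + d**2) - 55 = 2*d**2 - 55 = -55 + 2*d**2)
(-22511 + 11251)/(P(76 - 98) - 39394) = (-22511 + 11251)/((-55 + 2*(76 - 98)**2) - 39394) = -11260/((-55 + 2*(-22)**2) - 39394) = -11260/((-55 + 2*484) - 39394) = -11260/((-55 + 968) - 39394) = -11260/(913 - 39394) = -11260/(-38481) = -11260*(-1/38481) = 11260/38481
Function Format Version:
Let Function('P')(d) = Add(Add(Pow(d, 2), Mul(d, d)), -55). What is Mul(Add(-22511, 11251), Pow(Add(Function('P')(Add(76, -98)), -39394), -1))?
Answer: Rational(11260, 38481) ≈ 0.29261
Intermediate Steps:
Function('P')(d) = Add(-55, Mul(2, Pow(d, 2))) (Function('P')(d) = Add(Add(Pow(d, 2), Pow(d, 2)), -55) = Add(Mul(2, Pow(d, 2)), -55) = Add(-55, Mul(2, Pow(d, 2))))
Mul(Add(-22511, 11251), Pow(Add(Function('P')(Add(76, -98)), -39394), -1)) = Mul(Add(-22511, 11251), Pow(Add(Add(-55, Mul(2, Pow(Add(76, -98), 2))), -39394), -1)) = Mul(-11260, Pow(Add(Add(-55, Mul(2, Pow(-22, 2))), -39394), -1)) = Mul(-11260, Pow(Add(Add(-55, Mul(2, 484)), -39394), -1)) = Mul(-11260, Pow(Add(Add(-55, 968), -39394), -1)) = Mul(-11260, Pow(Add(913, -39394), -1)) = Mul(-11260, Pow(-38481, -1)) = Mul(-11260, Rational(-1, 38481)) = Rational(11260, 38481)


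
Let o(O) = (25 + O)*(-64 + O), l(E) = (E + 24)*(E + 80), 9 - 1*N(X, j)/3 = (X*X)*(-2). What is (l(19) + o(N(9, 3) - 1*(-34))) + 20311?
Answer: 300844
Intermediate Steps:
N(X, j) = 27 + 6*X² (N(X, j) = 27 - 3*X*X*(-2) = 27 - 3*X²*(-2) = 27 - (-6)*X² = 27 + 6*X²)
l(E) = (24 + E)*(80 + E)
o(O) = (-64 + O)*(25 + O)
(l(19) + o(N(9, 3) - 1*(-34))) + 20311 = ((1920 + 19² + 104*19) + (-1600 + ((27 + 6*9²) - 1*(-34))² - 39*((27 + 6*9²) - 1*(-34)))) + 20311 = ((1920 + 361 + 1976) + (-1600 + ((27 + 6*81) + 34)² - 39*((27 + 6*81) + 34))) + 20311 = (4257 + (-1600 + ((27 + 486) + 34)² - 39*((27 + 486) + 34))) + 20311 = (4257 + (-1600 + (513 + 34)² - 39*(513 + 34))) + 20311 = (4257 + (-1600 + 547² - 39*547)) + 20311 = (4257 + (-1600 + 299209 - 21333)) + 20311 = (4257 + 276276) + 20311 = 280533 + 20311 = 300844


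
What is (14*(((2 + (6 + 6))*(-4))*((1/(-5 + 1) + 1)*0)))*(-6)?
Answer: 0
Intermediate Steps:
(14*(((2 + (6 + 6))*(-4))*((1/(-5 + 1) + 1)*0)))*(-6) = (14*(((2 + 12)*(-4))*((1/(-4) + 1)*0)))*(-6) = (14*((14*(-4))*((-¼ + 1)*0)))*(-6) = (14*(-42*0))*(-6) = (14*(-56*0))*(-6) = (14*0)*(-6) = 0*(-6) = 0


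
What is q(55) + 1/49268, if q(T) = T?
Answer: 2709741/49268 ≈ 55.000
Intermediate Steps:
q(55) + 1/49268 = 55 + 1/49268 = 2709741/49268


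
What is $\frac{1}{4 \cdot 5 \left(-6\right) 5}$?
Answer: $- \frac{1}{600} \approx -0.0016667$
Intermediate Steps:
$\frac{1}{4 \cdot 5 \left(-6\right) 5} = \frac{1}{20 \left(-6\right) 5} = \frac{1}{\left(-120\right) 5} = \frac{1}{-600} = - \frac{1}{600}$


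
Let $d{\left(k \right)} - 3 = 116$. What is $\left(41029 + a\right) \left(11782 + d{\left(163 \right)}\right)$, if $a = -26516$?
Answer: $172719213$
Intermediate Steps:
$d{\left(k \right)} = 119$ ($d{\left(k \right)} = 3 + 116 = 119$)
$\left(41029 + a\right) \left(11782 + d{\left(163 \right)}\right) = \left(41029 - 26516\right) \left(11782 + 119\right) = 14513 \cdot 11901 = 172719213$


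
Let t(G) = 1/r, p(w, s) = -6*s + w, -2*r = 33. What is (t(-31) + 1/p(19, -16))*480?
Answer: -6304/253 ≈ -24.917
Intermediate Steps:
r = -33/2 (r = -½*33 = -33/2 ≈ -16.500)
p(w, s) = w - 6*s
t(G) = -2/33 (t(G) = 1/(-33/2) = -2/33)
(t(-31) + 1/p(19, -16))*480 = (-2/33 + 1/(19 - 6*(-16)))*480 = (-2/33 + 1/(19 + 96))*480 = (-2/33 + 1/115)*480 = -197/3795*480 = -6304/253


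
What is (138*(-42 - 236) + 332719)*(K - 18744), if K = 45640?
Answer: 7916972080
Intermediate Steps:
(138*(-42 - 236) + 332719)*(K - 18744) = (138*(-42 - 236) + 332719)*(45640 - 18744) = (138*(-278) + 332719)*26896 = (-38364 + 332719)*26896 = 294355*26896 = 7916972080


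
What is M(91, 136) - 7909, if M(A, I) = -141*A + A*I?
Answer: -8364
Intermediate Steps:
M(91, 136) - 7909 = 91*(-141 + 136) - 7909 = 91*(-5) - 7909 = -455 - 7909 = -8364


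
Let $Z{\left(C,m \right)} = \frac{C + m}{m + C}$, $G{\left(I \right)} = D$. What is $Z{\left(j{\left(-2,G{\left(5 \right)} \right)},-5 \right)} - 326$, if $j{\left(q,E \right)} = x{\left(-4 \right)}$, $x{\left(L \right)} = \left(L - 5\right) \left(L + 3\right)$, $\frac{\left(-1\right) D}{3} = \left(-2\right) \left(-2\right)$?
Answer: $-325$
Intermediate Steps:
$D = -12$ ($D = - 3 \left(\left(-2\right) \left(-2\right)\right) = \left(-3\right) 4 = -12$)
$G{\left(I \right)} = -12$
$x{\left(L \right)} = \left(-5 + L\right) \left(3 + L\right)$
$j{\left(q,E \right)} = 9$ ($j{\left(q,E \right)} = -15 + \left(-4\right)^{2} - -8 = -15 + 16 + 8 = 9$)
$Z{\left(C,m \right)} = 1$ ($Z{\left(C,m \right)} = \frac{C + m}{C + m} = 1$)
$Z{\left(j{\left(-2,G{\left(5 \right)} \right)},-5 \right)} - 326 = 1 - 326 = -325$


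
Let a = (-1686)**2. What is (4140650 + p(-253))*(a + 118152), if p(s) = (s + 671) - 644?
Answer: 12258752077152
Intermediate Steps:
p(s) = 27 + s (p(s) = (671 + s) - 644 = 27 + s)
a = 2842596
(4140650 + p(-253))*(a + 118152) = (4140650 + (27 - 253))*(2842596 + 118152) = (4140650 - 226)*2960748 = 4140424*2960748 = 12258752077152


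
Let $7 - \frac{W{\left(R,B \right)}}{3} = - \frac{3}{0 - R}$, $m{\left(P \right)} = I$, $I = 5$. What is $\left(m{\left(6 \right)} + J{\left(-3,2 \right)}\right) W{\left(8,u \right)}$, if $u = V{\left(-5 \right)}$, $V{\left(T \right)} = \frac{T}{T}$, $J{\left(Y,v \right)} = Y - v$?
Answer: $0$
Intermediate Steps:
$V{\left(T \right)} = 1$
$u = 1$
$m{\left(P \right)} = 5$
$W{\left(R,B \right)} = 21 - \frac{9}{R}$ ($W{\left(R,B \right)} = 21 - 3 \left(- \frac{3}{0 - R}\right) = 21 - 3 \left(- \frac{3}{\left(-1\right) R}\right) = 21 - 3 \left(- 3 \left(- \frac{1}{R}\right)\right) = 21 - 3 \frac{3}{R} = 21 - \frac{9}{R}$)
$\left(m{\left(6 \right)} + J{\left(-3,2 \right)}\right) W{\left(8,u \right)} = \left(5 - 5\right) \left(21 - \frac{9}{8}\right) = 0 \cdot \frac{159}{8} = 0$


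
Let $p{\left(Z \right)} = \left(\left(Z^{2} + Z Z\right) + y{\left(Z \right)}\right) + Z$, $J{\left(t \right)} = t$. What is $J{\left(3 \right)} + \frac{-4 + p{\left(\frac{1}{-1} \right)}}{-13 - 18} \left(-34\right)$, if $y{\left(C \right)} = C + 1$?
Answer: $- \frac{9}{31} \approx -0.29032$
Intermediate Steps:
$y{\left(C \right)} = 1 + C$
$p{\left(Z \right)} = 1 + 2 Z + 2 Z^{2}$ ($p{\left(Z \right)} = \left(\left(Z^{2} + Z Z\right) + \left(1 + Z\right)\right) + Z = \left(\left(Z^{2} + Z^{2}\right) + \left(1 + Z\right)\right) + Z = \left(2 Z^{2} + \left(1 + Z\right)\right) + Z = \left(1 + Z + 2 Z^{2}\right) + Z = 1 + 2 Z + 2 Z^{2}$)
$J{\left(3 \right)} + \frac{-4 + p{\left(\frac{1}{-1} \right)}}{-13 - 18} \left(-34\right) = 3 + \frac{-4 + \left(1 + \frac{2}{-1} + 2 \left(\frac{1}{-1}\right)^{2}\right)}{-13 - 18} \left(-34\right) = 3 + \frac{-4 + \left(1 + 2 \left(-1\right) + 2 \left(-1\right)^{2}\right)}{-31} \left(-34\right) = 3 + \left(-4 + \left(1 - 2 + 2 \cdot 1\right)\right) \left(- \frac{1}{31}\right) \left(-34\right) = 3 + \left(-4 + \left(1 - 2 + 2\right)\right) \left(- \frac{1}{31}\right) \left(-34\right) = 3 + \left(-4 + 1\right) \left(- \frac{1}{31}\right) \left(-34\right) = 3 + \left(-3\right) \left(- \frac{1}{31}\right) \left(-34\right) = 3 + \frac{3}{31} \left(-34\right) = 3 - \frac{102}{31} = - \frac{9}{31}$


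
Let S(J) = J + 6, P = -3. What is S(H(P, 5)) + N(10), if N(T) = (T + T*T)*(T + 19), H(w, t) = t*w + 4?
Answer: 3185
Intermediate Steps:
H(w, t) = 4 + t*w
N(T) = (19 + T)*(T + T**2) (N(T) = (T + T**2)*(19 + T) = (19 + T)*(T + T**2))
S(J) = 6 + J
S(H(P, 5)) + N(10) = (6 + (4 + 5*(-3))) + 10*(19 + 10**2 + 20*10) = (6 + (4 - 15)) + 10*(19 + 100 + 200) = (6 - 11) + 10*319 = -5 + 3190 = 3185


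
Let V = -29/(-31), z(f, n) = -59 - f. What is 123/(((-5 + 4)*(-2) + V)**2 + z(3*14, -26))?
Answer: -118203/88780 ≈ -1.3314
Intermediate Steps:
V = 29/31 (V = -29*(-1/31) = 29/31 ≈ 0.93548)
123/(((-5 + 4)*(-2) + V)**2 + z(3*14, -26)) = 123/(((-5 + 4)*(-2) + 29/31)**2 + (-59 - 3*14)) = 123/((-1*(-2) + 29/31)**2 + (-59 - 1*42)) = 123/((2 + 29/31)**2 + (-59 - 42)) = 123/((91/31)**2 - 101) = 123/(8281/961 - 101) = 123/(-88780/961) = -961/88780*123 = -118203/88780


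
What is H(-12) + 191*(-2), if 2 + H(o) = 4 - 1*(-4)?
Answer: -376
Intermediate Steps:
H(o) = 6 (H(o) = -2 + (4 - 1*(-4)) = -2 + (4 + 4) = -2 + 8 = 6)
H(-12) + 191*(-2) = 6 + 191*(-2) = 6 - 382 = -376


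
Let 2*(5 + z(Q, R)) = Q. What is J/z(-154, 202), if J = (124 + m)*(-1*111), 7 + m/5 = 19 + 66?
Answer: 28527/41 ≈ 695.78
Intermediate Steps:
m = 390 (m = -35 + 5*(19 + 66) = -35 + 5*85 = -35 + 425 = 390)
z(Q, R) = -5 + Q/2
J = -57054 (J = (124 + 390)*(-1*111) = 514*(-111) = -57054)
J/z(-154, 202) = -57054/(-5 + (½)*(-154)) = -57054/(-5 - 77) = -57054/(-82) = -57054*(-1/82) = 28527/41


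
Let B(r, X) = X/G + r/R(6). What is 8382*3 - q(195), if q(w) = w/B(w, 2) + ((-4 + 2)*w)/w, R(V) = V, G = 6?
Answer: 4952986/197 ≈ 25142.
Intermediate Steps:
B(r, X) = X/6 + r/6
q(w) = -2 + w/(⅓ + w/6) (q(w) = w/((⅙)*2 + w/6) + ((-4 + 2)*w)/w = w/(⅓ + w/6) + (-2*w)/w = w/(⅓ + w/6) - 2 = -2 + w/(⅓ + w/6))
8382*3 - q(195) = 8382*3 - 4*(-1 + 195)/(2 + 195) = 25146 - 4*194/197 = 25146 - 1*776/197 = 25146 - 776/197 = 4952986/197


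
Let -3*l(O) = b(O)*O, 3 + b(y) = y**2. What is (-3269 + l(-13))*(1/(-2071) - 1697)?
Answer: 8960772904/2071 ≈ 4.3268e+6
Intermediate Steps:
b(y) = -3 + y**2
l(O) = -O*(-3 + O**2)/3 (l(O) = -(-3 + O**2)*O/3 = -O*(-3 + O**2)/3)
(-3269 + l(-13))*(1/(-2071) - 1697) = (-3269 + (-13 - 1/3*(-13)**3))*(1/(-2071) - 1697) = (-3269 + (-13 - 1/3*(-2197)))*(-1/2071 - 1697) = (-3269 + (-13 + 2197/3))*(-3514488/2071) = (-3269 + 2158/3)*(-3514488/2071) = -7649/3*(-3514488/2071) = 8960772904/2071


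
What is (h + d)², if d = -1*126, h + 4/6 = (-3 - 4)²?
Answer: 54289/9 ≈ 6032.1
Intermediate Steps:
h = 145/3 (h = -⅔ + (-3 - 4)² = -⅔ + (-7)² = -⅔ + 49 = 145/3 ≈ 48.333)
d = -126
(h + d)² = (145/3 - 126)² = (-233/3)² = 54289/9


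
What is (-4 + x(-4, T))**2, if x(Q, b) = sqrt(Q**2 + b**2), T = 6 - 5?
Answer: (4 - sqrt(17))**2 ≈ 0.015155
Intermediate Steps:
T = 1
(-4 + x(-4, T))**2 = (-4 + sqrt((-4)**2 + 1**2))**2 = (-4 + sqrt(16 + 1))**2 = (-4 + sqrt(17))**2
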